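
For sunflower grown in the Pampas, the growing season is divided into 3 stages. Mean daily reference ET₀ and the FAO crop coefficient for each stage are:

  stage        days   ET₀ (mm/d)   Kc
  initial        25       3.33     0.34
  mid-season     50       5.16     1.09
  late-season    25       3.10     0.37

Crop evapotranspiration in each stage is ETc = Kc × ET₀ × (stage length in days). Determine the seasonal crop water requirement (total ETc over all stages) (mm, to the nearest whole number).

338 mm

initial: 0.34 × 3.33 × 25 = 28.31 mm
mid-season: 1.09 × 5.16 × 50 = 281.22 mm
late-season: 0.37 × 3.10 × 25 = 28.68 mm
Seasonal total = 338.21 mm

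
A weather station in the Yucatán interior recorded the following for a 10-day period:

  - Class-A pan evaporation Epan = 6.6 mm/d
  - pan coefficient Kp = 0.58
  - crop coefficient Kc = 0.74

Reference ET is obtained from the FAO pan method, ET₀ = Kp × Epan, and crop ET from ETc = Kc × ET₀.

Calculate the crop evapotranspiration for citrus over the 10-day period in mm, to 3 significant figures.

28.3 mm

ET₀ = 0.58 × 6.6 = 3.8280 mm/d
ETc = Kc × ET₀ = 0.74 × 3.8280 = 2.8327 mm/d
Over 10 days: 2.8327 × 10 = 28.327 mm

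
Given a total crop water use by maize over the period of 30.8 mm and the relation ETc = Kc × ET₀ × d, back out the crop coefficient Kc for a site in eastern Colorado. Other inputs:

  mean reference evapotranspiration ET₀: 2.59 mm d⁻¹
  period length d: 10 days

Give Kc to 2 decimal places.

ETc = Kc × ET₀ × d  ⇒  Kc = ETc / (ET₀ × d)
Kc = 30.8 / (2.59 × 10) = 30.8 / 25.90 = 1.1892

1.19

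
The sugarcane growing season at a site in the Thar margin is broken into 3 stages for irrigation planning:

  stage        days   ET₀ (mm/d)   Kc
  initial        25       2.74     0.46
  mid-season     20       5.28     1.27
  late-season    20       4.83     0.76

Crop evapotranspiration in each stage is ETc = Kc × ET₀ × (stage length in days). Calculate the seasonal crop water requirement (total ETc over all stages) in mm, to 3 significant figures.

initial: 0.46 × 2.74 × 25 = 31.51 mm
mid-season: 1.27 × 5.28 × 20 = 134.11 mm
late-season: 0.76 × 4.83 × 20 = 73.42 mm
Seasonal total = 239.04 mm

239 mm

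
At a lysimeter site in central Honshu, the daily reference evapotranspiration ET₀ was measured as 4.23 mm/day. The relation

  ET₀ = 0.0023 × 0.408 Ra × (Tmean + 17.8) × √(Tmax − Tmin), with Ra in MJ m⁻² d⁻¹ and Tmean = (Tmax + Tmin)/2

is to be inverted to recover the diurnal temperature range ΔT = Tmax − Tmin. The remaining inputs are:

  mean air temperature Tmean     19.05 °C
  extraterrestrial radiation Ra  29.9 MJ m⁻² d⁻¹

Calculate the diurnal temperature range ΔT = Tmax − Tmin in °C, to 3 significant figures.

√ΔT = ET₀ / [0.0023 × 0.408 × Ra × (Tmean+17.8)] = 4.23 / (0.0023 × 12.1992 × 36.85) = 4.0911
ΔT = 4.0911² = 16.737 °C

16.7 °C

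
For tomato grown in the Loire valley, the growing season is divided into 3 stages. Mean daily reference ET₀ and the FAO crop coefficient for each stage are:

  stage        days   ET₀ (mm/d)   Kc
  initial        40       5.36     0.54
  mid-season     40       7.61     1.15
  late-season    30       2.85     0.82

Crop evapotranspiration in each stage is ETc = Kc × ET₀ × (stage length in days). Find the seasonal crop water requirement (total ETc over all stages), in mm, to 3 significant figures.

536 mm

initial: 0.54 × 5.36 × 40 = 115.78 mm
mid-season: 1.15 × 7.61 × 40 = 350.06 mm
late-season: 0.82 × 2.85 × 30 = 70.11 mm
Seasonal total = 535.95 mm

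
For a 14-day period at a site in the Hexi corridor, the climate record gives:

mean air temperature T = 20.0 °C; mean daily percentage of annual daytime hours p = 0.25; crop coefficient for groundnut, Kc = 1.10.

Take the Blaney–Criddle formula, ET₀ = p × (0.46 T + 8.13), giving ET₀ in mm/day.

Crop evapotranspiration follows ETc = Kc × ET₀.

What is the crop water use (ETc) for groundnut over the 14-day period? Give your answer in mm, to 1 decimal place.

66.7 mm

ET₀ = 0.25 × (0.46 × 20.0 + 8.13) = 0.25 × 17.330 = 4.3325 mm/d
ETc = Kc × ET₀ = 1.10 × 4.3325 = 4.7658 mm/d
Over 14 days: 4.7658 × 14 = 66.721 mm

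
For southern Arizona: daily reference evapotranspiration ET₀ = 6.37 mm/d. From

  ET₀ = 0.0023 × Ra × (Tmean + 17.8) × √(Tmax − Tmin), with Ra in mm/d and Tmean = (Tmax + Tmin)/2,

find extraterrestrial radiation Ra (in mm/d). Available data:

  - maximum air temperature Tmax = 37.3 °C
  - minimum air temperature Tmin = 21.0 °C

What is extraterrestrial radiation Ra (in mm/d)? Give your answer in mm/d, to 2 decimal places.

Tmean = 29.15 °C; √ΔT = 4.0373
Ra = ET₀ / [0.0023 × (Tmean+17.8) × √ΔT] = 6.37 / (0.0023 × 46.95 × 4.0373) = 14.611 mm/d

14.61 mm/d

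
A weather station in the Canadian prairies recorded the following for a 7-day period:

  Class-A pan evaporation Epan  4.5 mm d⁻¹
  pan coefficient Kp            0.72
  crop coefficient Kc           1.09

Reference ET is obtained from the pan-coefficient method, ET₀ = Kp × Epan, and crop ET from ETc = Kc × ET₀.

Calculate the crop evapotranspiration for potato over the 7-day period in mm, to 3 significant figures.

24.7 mm

ET₀ = 0.72 × 4.5 = 3.2400 mm/d
ETc = Kc × ET₀ = 1.09 × 3.2400 = 3.5316 mm/d
Over 7 days: 3.5316 × 7 = 24.721 mm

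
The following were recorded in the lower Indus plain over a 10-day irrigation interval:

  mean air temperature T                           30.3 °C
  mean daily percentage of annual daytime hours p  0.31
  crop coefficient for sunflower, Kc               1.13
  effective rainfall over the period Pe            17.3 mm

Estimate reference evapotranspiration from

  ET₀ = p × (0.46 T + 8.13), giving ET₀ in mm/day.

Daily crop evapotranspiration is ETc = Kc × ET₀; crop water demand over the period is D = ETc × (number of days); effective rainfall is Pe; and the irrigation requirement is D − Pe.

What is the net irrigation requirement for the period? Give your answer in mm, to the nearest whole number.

60 mm

ET₀ = 0.31 × (0.46 × 30.3 + 8.13) = 0.31 × 22.068 = 6.8411 mm/d
ETc = Kc × ET₀ = 1.13 × 6.8411 = 7.7304 mm/d
Crop demand D = ETc × 10 d = 7.7304 × 10 = 77.304 mm
D − Pe = 77.304 − 17.3 = 60.004 mm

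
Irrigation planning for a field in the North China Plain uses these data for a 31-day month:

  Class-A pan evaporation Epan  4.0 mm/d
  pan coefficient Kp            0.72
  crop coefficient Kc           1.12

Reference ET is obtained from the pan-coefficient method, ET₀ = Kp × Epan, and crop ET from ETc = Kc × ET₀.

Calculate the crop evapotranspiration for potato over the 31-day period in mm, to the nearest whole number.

100 mm

ET₀ = 0.72 × 4.0 = 2.8800 mm/d
ETc = Kc × ET₀ = 1.12 × 2.8800 = 3.2256 mm/d
Over 31 days: 3.2256 × 31 = 99.994 mm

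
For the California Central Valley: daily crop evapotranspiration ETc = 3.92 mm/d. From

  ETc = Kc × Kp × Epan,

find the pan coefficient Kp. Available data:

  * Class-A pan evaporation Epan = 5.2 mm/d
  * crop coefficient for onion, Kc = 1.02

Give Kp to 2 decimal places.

ETc = Kc × Kp × Epan  ⇒  Kp = ETc / (Kc × Epan)
Kp = 3.92 / (1.02 × 5.2) = 3.92 / 5.304 = 0.7391

0.74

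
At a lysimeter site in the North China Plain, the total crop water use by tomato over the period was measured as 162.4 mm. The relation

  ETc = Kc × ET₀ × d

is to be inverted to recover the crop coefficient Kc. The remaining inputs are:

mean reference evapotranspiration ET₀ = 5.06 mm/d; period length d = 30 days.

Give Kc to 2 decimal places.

1.07

ETc = Kc × ET₀ × d  ⇒  Kc = ETc / (ET₀ × d)
Kc = 162.4 / (5.06 × 30) = 162.4 / 151.80 = 1.0698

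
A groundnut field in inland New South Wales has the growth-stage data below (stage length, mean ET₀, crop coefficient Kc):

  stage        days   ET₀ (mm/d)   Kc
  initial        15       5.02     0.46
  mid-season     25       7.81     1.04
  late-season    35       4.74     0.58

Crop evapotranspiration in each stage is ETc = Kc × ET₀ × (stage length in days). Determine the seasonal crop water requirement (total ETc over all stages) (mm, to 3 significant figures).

initial: 0.46 × 5.02 × 15 = 34.64 mm
mid-season: 1.04 × 7.81 × 25 = 203.06 mm
late-season: 0.58 × 4.74 × 35 = 96.22 mm
Seasonal total = 333.92 mm

334 mm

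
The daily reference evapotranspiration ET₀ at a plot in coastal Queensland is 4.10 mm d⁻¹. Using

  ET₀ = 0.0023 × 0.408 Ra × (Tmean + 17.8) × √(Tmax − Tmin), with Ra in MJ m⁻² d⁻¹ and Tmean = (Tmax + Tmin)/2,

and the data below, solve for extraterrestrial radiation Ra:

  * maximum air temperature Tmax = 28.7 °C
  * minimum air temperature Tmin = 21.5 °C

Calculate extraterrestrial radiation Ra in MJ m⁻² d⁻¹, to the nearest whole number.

Tmean = (28.7+21.5)/2 = 25.10 °C; ΔT = 7.2
Ra = ET₀ / [0.0023 × 0.408 × (Tmean+17.8) × √ΔT]
   = 4.10 / (0.0023 × 0.408 × 42.90 × 2.6833) = 37.955 MJ m⁻² d⁻¹

38 MJ m⁻² d⁻¹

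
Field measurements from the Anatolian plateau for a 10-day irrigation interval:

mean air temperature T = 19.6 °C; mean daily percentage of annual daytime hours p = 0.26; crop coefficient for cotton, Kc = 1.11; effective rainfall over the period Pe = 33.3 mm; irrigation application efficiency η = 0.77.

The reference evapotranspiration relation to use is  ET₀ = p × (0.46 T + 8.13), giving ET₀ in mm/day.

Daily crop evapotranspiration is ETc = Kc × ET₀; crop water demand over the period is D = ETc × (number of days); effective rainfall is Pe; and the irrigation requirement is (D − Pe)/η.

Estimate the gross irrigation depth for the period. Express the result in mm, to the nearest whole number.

ET₀ = 0.26 × (0.46 × 19.6 + 8.13) = 0.26 × 17.146 = 4.4580 mm/d
ETc = Kc × ET₀ = 1.11 × 4.4580 = 4.9484 mm/d
Crop demand D = ETc × 10 d = 4.9484 × 10 = 49.484 mm
D − Pe = 49.484 − 33.3 = 16.184 mm
Gross irrigation = 16.184 / 0.77 = 21.018 mm

21 mm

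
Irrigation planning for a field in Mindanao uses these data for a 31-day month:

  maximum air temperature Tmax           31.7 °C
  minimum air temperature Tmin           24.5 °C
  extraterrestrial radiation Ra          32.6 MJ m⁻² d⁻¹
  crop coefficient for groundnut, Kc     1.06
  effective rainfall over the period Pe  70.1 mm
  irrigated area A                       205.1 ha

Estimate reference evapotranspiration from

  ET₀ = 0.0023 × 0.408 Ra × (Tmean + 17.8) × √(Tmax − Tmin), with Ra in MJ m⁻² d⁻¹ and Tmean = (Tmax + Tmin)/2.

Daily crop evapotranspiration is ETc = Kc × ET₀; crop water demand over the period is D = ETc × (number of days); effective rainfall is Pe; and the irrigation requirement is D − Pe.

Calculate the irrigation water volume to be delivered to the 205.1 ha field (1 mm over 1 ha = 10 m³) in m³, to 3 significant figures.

110000 m³

Tmean = (31.7 + 24.5)/2 = 28.10 °C
0.408 Ra = 0.408 × 32.6 = 13.3008 mm/d equivalent
ET₀ = 0.0023 × 13.3008 × (28.10 + 17.8) × √7.2 = 0.0023 × 13.3008 × 45.90 × 2.6833 = 3.7678 mm/d
ETc = Kc × ET₀ = 1.06 × 3.7678 = 3.9939 mm/d
Crop demand D = ETc × 31 d = 3.9939 × 31 = 123.811 mm
D − Pe = 123.811 − 70.1 = 53.711 mm
Volume = 53.711 mm × 205.1 ha × 10 = 110161.3 m³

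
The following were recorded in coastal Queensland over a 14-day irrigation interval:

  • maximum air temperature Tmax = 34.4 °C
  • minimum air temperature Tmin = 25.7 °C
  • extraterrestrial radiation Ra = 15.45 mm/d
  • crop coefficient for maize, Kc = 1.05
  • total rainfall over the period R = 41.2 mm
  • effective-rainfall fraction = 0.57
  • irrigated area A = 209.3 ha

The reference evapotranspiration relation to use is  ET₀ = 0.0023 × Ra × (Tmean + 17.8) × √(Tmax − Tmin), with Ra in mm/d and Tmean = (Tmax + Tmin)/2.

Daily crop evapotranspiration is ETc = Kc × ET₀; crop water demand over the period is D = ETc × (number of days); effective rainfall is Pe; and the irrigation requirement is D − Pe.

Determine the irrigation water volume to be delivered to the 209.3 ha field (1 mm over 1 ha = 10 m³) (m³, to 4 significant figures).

Tmean = (34.4 + 25.7)/2 = 30.05 °C
ET₀ = 0.0023 × 15.45 × (30.05 + 17.8) × √8.7 = 0.0023 × 15.45 × 47.85 × 2.9496 = 5.0154 mm/d
ETc = Kc × ET₀ = 1.05 × 5.0154 = 5.2662 mm/d
Crop demand D = ETc × 14 d = 5.2662 × 14 = 73.727 mm
Pe = 0.57 × 41.2 = 23.484 mm
D − Pe = 73.727 − 23.484 = 50.243 mm
Volume = 50.243 mm × 209.3 ha × 10 = 105158.6 m³

105200 m³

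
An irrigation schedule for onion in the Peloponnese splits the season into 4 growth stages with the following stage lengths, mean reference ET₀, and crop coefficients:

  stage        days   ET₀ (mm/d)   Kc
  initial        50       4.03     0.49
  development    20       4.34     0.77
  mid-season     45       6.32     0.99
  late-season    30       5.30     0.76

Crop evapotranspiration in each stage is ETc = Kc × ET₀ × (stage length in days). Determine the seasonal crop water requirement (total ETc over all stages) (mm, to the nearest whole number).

initial: 0.49 × 4.03 × 50 = 98.74 mm
development: 0.77 × 4.34 × 20 = 66.84 mm
mid-season: 0.99 × 6.32 × 45 = 281.56 mm
late-season: 0.76 × 5.30 × 30 = 120.84 mm
Seasonal total = 567.98 mm

568 mm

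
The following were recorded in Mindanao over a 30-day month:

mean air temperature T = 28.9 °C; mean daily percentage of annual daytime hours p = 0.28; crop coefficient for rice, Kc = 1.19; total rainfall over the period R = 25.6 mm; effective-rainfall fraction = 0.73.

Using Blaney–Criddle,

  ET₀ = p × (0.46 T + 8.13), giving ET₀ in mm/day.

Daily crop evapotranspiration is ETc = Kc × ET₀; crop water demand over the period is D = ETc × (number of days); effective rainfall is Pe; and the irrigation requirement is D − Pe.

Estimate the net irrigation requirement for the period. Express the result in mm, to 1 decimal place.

195.5 mm

ET₀ = 0.28 × (0.46 × 28.9 + 8.13) = 0.28 × 21.424 = 5.9987 mm/d
ETc = Kc × ET₀ = 1.19 × 5.9987 = 7.1385 mm/d
Crop demand D = ETc × 30 d = 7.1385 × 30 = 214.155 mm
Pe = 0.73 × 25.6 = 18.688 mm
D − Pe = 214.155 − 18.688 = 195.467 mm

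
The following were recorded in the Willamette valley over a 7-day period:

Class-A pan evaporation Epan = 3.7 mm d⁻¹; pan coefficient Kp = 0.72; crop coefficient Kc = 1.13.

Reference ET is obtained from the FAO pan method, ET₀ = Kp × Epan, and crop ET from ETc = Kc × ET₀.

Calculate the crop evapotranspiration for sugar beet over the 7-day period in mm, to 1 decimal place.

ET₀ = 0.72 × 3.7 = 2.6640 mm/d
ETc = Kc × ET₀ = 1.13 × 2.6640 = 3.0103 mm/d
Over 7 days: 3.0103 × 7 = 21.072 mm

21.1 mm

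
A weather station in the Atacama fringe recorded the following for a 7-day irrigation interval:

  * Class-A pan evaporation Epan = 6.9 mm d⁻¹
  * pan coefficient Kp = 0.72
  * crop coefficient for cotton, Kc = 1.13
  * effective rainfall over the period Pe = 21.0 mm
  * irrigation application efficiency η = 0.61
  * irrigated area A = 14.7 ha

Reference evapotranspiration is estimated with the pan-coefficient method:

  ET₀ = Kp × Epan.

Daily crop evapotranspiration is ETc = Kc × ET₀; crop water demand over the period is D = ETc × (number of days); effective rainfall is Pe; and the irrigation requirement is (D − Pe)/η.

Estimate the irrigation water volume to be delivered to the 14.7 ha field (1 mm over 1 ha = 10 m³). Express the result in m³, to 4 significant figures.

ET₀ = 0.72 × 6.9 = 4.9680 mm/d
ETc = Kc × ET₀ = 1.13 × 4.9680 = 5.6138 mm/d
Crop demand D = ETc × 7 d = 5.6138 × 7 = 39.297 mm
D − Pe = 39.297 − 21.0 = 18.297 mm
Gross irrigation = 18.297 / 0.61 = 29.995 mm
Volume = 29.995 mm × 14.7 ha × 10 = 4409.3 m³

4409 m³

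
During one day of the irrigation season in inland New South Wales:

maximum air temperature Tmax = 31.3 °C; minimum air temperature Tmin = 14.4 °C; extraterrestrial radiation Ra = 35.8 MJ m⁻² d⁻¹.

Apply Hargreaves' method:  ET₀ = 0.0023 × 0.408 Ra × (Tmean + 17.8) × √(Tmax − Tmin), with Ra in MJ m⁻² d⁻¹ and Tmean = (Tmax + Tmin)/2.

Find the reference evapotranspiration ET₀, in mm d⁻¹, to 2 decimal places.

5.61 mm d⁻¹

Tmean = (31.3 + 14.4)/2 = 22.85 °C
0.408 Ra = 0.408 × 35.8 = 14.6064 mm/d equivalent
ET₀ = 0.0023 × 14.6064 × (22.85 + 17.8) × √16.9 = 0.0023 × 14.6064 × 40.65 × 4.1110 = 5.6141 mm/d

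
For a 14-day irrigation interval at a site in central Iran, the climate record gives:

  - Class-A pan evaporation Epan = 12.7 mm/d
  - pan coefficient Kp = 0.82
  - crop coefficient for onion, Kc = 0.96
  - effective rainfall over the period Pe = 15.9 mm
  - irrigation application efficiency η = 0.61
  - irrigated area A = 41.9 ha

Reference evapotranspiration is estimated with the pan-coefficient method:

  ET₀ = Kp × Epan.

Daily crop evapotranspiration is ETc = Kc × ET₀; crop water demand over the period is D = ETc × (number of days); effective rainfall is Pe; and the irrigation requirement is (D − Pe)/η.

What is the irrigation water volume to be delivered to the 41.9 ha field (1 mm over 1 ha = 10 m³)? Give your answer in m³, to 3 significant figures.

85200 m³

ET₀ = 0.82 × 12.7 = 10.4140 mm/d
ETc = Kc × ET₀ = 0.96 × 10.4140 = 9.9974 mm/d
Crop demand D = ETc × 14 d = 9.9974 × 14 = 139.964 mm
D − Pe = 139.964 − 15.9 = 124.064 mm
Gross irrigation = 124.064 / 0.61 = 203.384 mm
Volume = 203.384 mm × 41.9 ha × 10 = 85217.9 m³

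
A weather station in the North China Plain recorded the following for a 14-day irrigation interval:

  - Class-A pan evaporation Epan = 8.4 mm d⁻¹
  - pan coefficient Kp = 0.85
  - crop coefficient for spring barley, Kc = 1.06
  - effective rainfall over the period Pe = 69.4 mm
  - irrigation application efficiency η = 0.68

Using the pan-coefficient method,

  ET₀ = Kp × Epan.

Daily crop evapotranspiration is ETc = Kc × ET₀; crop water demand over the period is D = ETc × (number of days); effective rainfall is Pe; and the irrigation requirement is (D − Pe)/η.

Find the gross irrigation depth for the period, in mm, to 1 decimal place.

53.8 mm

ET₀ = 0.85 × 8.4 = 7.1400 mm/d
ETc = Kc × ET₀ = 1.06 × 7.1400 = 7.5684 mm/d
Crop demand D = ETc × 14 d = 7.5684 × 14 = 105.958 mm
D − Pe = 105.958 − 69.4 = 36.558 mm
Gross irrigation = 36.558 / 0.68 = 53.762 mm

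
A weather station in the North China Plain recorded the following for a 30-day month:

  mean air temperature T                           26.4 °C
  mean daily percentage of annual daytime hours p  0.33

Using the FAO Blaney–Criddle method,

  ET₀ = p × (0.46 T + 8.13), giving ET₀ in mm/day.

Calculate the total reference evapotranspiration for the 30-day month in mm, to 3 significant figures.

ET₀ = 0.33 × (0.46 × 26.4 + 8.13) = 0.33 × 20.274 = 6.6904 mm/d
Monthly total = 6.6904 × 30 = 200.712 mm

201 mm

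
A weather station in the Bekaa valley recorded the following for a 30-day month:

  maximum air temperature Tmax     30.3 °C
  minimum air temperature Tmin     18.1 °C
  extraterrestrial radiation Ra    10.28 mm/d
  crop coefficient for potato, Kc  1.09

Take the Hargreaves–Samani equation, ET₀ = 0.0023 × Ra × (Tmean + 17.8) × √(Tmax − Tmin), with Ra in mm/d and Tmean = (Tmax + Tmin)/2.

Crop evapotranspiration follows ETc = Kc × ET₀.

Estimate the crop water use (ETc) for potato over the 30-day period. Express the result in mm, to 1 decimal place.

113.4 mm

Tmean = (30.3 + 18.1)/2 = 24.20 °C
ET₀ = 0.0023 × 10.28 × (24.20 + 17.8) × √12.2 = 0.0023 × 10.28 × 42.00 × 3.4928 = 3.4685 mm/d
ETc = Kc × ET₀ = 1.09 × 3.4685 = 3.7807 mm/d
Over 30 days: 3.7807 × 30 = 113.421 mm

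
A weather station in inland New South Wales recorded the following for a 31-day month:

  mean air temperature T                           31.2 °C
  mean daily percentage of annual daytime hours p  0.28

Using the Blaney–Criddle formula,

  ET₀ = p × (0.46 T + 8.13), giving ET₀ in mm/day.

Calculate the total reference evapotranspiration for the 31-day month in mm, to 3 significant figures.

ET₀ = 0.28 × (0.46 × 31.2 + 8.13) = 0.28 × 22.482 = 6.2950 mm/d
Monthly total = 6.2950 × 31 = 195.145 mm

195 mm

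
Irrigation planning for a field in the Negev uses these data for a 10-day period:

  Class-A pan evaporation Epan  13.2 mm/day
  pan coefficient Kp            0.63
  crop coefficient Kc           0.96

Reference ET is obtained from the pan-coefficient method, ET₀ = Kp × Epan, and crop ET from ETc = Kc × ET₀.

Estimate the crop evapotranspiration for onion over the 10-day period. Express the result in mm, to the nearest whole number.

80 mm

ET₀ = 0.63 × 13.2 = 8.3160 mm/d
ETc = Kc × ET₀ = 0.96 × 8.3160 = 7.9834 mm/d
Over 10 days: 7.9834 × 10 = 79.834 mm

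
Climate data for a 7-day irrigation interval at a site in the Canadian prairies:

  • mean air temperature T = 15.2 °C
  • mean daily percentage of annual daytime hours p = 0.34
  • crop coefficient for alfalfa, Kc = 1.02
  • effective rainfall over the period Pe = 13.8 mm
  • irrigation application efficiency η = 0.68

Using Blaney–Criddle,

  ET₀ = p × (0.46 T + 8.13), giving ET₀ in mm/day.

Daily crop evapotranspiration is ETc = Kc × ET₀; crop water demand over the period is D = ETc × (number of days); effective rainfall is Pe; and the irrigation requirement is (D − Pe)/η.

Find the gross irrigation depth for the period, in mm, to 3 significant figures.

ET₀ = 0.34 × (0.46 × 15.2 + 8.13) = 0.34 × 15.122 = 5.1415 mm/d
ETc = Kc × ET₀ = 1.02 × 5.1415 = 5.2443 mm/d
Crop demand D = ETc × 7 d = 5.2443 × 7 = 36.710 mm
D − Pe = 36.710 − 13.8 = 22.910 mm
Gross irrigation = 22.910 / 0.68 = 33.691 mm

33.7 mm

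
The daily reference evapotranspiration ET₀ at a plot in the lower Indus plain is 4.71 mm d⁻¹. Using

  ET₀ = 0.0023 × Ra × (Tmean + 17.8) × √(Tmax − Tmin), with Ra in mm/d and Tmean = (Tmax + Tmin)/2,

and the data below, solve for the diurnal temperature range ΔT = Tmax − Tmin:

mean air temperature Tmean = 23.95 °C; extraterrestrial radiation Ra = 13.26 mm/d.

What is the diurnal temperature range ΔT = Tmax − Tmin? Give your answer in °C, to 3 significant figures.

13.7 °C

√ΔT = ET₀ / [0.0023 × Ra × (Tmean+17.8)] = 4.71 / (0.0023 × 13.26 × 41.75) = 3.6991
ΔT = 3.6991² = 13.683 °C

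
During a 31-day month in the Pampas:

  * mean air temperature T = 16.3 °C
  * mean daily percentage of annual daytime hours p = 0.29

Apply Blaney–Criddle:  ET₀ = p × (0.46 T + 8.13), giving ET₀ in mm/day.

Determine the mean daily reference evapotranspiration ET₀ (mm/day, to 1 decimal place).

4.5 mm/day

ET₀ = 0.29 × (0.46 × 16.3 + 8.13) = 0.29 × 15.628 = 4.5321 mm/d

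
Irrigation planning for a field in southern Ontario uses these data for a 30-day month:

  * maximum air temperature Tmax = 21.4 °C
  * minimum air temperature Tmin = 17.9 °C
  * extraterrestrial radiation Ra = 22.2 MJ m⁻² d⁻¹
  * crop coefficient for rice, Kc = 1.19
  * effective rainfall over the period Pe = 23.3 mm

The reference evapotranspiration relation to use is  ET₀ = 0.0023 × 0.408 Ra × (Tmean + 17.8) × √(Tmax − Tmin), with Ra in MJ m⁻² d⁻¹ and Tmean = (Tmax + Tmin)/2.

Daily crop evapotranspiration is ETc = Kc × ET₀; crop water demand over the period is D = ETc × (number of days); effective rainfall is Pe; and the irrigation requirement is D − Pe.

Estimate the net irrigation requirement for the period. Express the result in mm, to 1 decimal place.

28.8 mm

Tmean = (21.4 + 17.9)/2 = 19.65 °C
0.408 Ra = 0.408 × 22.2 = 9.0576 mm/d equivalent
ET₀ = 0.0023 × 9.0576 × (19.65 + 17.8) × √3.5 = 0.0023 × 9.0576 × 37.45 × 1.8708 = 1.4596 mm/d
ETc = Kc × ET₀ = 1.19 × 1.4596 = 1.7369 mm/d
Crop demand D = ETc × 30 d = 1.7369 × 30 = 52.107 mm
D − Pe = 52.107 − 23.3 = 28.807 mm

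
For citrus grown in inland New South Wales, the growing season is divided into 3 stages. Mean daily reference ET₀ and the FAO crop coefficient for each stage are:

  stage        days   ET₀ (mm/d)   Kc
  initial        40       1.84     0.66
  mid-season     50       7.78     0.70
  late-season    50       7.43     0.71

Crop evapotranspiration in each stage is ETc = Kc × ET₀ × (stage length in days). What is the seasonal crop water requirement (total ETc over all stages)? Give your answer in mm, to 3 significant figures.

initial: 0.66 × 1.84 × 40 = 48.58 mm
mid-season: 0.70 × 7.78 × 50 = 272.30 mm
late-season: 0.71 × 7.43 × 50 = 263.77 mm
Seasonal total = 584.65 mm

585 mm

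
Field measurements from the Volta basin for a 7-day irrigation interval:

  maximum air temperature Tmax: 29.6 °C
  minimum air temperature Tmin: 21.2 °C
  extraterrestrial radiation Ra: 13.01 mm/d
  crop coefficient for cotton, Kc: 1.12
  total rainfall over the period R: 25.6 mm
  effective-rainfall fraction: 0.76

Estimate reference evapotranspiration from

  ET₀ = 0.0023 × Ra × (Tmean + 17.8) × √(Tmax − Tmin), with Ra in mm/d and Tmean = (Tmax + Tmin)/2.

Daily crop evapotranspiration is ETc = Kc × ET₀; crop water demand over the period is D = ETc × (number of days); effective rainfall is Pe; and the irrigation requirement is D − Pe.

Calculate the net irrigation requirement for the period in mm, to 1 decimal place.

9.9 mm

Tmean = (29.6 + 21.2)/2 = 25.40 °C
ET₀ = 0.0023 × 13.01 × (25.40 + 17.8) × √8.4 = 0.0023 × 13.01 × 43.20 × 2.8983 = 3.7466 mm/d
ETc = Kc × ET₀ = 1.12 × 3.7466 = 4.1962 mm/d
Crop demand D = ETc × 7 d = 4.1962 × 7 = 29.373 mm
Pe = 0.76 × 25.6 = 19.456 mm
D − Pe = 29.373 − 19.456 = 9.917 mm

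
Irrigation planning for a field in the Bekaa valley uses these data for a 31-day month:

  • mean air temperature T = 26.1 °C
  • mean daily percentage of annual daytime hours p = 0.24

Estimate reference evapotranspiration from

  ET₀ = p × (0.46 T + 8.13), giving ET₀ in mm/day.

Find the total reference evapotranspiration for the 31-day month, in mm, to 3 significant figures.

150 mm

ET₀ = 0.24 × (0.46 × 26.1 + 8.13) = 0.24 × 20.136 = 4.8326 mm/d
Monthly total = 4.8326 × 31 = 149.811 mm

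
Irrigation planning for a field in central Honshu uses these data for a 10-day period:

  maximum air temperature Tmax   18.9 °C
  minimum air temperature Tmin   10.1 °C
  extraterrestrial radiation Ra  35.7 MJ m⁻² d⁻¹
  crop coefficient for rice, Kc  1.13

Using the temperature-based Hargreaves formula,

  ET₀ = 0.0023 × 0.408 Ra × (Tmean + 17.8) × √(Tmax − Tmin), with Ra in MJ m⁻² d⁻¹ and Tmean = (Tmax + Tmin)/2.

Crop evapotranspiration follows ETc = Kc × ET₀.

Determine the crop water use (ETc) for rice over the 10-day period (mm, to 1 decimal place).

36.3 mm

Tmean = (18.9 + 10.1)/2 = 14.50 °C
0.408 Ra = 0.408 × 35.7 = 14.5656 mm/d equivalent
ET₀ = 0.0023 × 14.5656 × (14.50 + 17.8) × √8.8 = 0.0023 × 14.5656 × 32.30 × 2.9665 = 3.2100 mm/d
ETc = Kc × ET₀ = 1.13 × 3.2100 = 3.6273 mm/d
Over 10 days: 3.6273 × 10 = 36.273 mm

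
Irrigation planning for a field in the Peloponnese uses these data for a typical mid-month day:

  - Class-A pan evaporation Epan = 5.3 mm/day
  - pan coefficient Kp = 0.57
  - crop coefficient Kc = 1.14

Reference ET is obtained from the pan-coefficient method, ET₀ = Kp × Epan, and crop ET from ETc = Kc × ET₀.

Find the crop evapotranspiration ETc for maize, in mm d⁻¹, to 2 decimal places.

3.44 mm d⁻¹

ET₀ = 0.57 × 5.3 = 3.0210 mm/d
ETc = Kc × ET₀ = 1.14 × 3.0210 = 3.4439 mm/d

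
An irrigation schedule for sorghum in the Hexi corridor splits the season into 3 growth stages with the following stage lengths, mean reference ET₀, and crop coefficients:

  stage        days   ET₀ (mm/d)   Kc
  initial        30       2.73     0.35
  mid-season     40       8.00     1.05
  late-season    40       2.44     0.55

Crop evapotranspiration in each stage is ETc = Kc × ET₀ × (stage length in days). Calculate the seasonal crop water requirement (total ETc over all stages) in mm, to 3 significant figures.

418 mm

initial: 0.35 × 2.73 × 30 = 28.67 mm
mid-season: 1.05 × 8.00 × 40 = 336.00 mm
late-season: 0.55 × 2.44 × 40 = 53.68 mm
Seasonal total = 418.35 mm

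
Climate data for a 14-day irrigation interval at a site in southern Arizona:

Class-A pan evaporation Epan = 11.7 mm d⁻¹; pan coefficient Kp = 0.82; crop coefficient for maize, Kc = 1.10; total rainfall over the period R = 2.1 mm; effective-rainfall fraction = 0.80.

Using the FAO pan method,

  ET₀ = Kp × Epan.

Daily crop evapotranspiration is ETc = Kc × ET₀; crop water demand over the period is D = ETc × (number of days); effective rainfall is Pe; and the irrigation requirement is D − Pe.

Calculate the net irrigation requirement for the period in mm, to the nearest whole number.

146 mm

ET₀ = 0.82 × 11.7 = 9.5940 mm/d
ETc = Kc × ET₀ = 1.10 × 9.5940 = 10.5534 mm/d
Crop demand D = ETc × 14 d = 10.5534 × 14 = 147.748 mm
Pe = 0.80 × 2.1 = 1.680 mm
D − Pe = 147.748 − 1.680 = 146.068 mm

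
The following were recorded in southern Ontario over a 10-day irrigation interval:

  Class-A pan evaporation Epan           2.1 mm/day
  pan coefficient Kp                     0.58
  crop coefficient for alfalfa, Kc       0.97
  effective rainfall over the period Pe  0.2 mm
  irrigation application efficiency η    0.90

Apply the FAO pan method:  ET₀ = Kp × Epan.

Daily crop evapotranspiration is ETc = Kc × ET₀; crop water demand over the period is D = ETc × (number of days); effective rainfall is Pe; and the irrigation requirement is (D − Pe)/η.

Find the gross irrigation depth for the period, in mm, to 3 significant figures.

12.9 mm

ET₀ = 0.58 × 2.1 = 1.2180 mm/d
ETc = Kc × ET₀ = 0.97 × 1.2180 = 1.1815 mm/d
Crop demand D = ETc × 10 d = 1.1815 × 10 = 11.815 mm
D − Pe = 11.815 − 0.2 = 11.615 mm
Gross irrigation = 11.615 / 0.90 = 12.906 mm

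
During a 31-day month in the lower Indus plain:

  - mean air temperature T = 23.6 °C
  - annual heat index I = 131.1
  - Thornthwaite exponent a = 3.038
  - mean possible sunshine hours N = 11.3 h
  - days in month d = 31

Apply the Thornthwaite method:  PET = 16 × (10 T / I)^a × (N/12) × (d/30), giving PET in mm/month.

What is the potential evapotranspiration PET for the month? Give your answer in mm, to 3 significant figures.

92.9 mm

10T/I = 10 × 23.6 / 131.1 = 1.8002
(10T/I)^a = 1.8002^3.038 = 5.9657
Uncorrected PET = 16 × 5.9657 = 95.451 mm
Correction = (N/12)(d/30) = (11.3/12)(31/30) = 0.9731
PET = 95.451 × 0.9731 = 92.883 mm/month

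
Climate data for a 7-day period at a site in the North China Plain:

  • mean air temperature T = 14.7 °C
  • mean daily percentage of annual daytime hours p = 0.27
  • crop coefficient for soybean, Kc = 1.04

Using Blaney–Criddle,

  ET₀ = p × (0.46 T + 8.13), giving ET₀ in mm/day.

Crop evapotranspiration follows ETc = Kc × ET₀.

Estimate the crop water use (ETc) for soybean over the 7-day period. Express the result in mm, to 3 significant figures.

ET₀ = 0.27 × (0.46 × 14.7 + 8.13) = 0.27 × 14.892 = 4.0208 mm/d
ETc = Kc × ET₀ = 1.04 × 4.0208 = 4.1816 mm/d
Over 7 days: 4.1816 × 7 = 29.271 mm

29.3 mm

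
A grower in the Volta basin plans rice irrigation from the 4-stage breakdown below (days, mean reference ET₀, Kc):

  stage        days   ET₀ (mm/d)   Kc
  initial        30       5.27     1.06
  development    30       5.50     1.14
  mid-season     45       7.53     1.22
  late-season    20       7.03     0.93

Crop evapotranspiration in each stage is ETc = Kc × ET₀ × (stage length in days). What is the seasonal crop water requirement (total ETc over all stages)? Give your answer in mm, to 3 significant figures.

initial: 1.06 × 5.27 × 30 = 167.59 mm
development: 1.14 × 5.50 × 30 = 188.10 mm
mid-season: 1.22 × 7.53 × 45 = 413.40 mm
late-season: 0.93 × 7.03 × 20 = 130.76 mm
Seasonal total = 899.85 mm

900 mm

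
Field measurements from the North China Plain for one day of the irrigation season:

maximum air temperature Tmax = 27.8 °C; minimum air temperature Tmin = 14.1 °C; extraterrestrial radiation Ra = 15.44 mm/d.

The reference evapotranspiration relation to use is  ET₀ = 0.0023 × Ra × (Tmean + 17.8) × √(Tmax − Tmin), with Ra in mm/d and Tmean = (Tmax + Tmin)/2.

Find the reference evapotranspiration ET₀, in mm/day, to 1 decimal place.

Tmean = (27.8 + 14.1)/2 = 20.95 °C
ET₀ = 0.0023 × 15.44 × (20.95 + 17.8) × √13.7 = 0.0023 × 15.44 × 38.75 × 3.7014 = 5.0935 mm/d

5.1 mm/day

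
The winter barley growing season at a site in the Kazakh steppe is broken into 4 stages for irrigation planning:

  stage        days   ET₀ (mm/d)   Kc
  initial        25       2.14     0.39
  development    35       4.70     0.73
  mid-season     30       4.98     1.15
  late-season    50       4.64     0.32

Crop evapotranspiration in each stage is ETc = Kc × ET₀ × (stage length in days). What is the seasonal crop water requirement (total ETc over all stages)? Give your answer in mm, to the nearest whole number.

387 mm

initial: 0.39 × 2.14 × 25 = 20.87 mm
development: 0.73 × 4.70 × 35 = 120.09 mm
mid-season: 1.15 × 4.98 × 30 = 171.81 mm
late-season: 0.32 × 4.64 × 50 = 74.24 mm
Seasonal total = 387.01 mm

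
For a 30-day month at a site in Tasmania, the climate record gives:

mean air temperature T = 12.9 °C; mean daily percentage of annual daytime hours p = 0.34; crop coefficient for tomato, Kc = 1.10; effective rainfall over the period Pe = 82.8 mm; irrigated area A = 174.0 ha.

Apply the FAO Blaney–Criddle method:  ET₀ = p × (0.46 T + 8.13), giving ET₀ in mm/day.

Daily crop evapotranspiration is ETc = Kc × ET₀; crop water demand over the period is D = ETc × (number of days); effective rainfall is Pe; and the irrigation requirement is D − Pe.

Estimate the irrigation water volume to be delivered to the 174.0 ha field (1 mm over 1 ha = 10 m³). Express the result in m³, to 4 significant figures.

130500 m³

ET₀ = 0.34 × (0.46 × 12.9 + 8.13) = 0.34 × 14.064 = 4.7818 mm/d
ETc = Kc × ET₀ = 1.10 × 4.7818 = 5.2600 mm/d
Crop demand D = ETc × 30 d = 5.2600 × 30 = 157.800 mm
D − Pe = 157.800 − 82.8 = 75.000 mm
Volume = 75.000 mm × 174.0 ha × 10 = 130500.0 m³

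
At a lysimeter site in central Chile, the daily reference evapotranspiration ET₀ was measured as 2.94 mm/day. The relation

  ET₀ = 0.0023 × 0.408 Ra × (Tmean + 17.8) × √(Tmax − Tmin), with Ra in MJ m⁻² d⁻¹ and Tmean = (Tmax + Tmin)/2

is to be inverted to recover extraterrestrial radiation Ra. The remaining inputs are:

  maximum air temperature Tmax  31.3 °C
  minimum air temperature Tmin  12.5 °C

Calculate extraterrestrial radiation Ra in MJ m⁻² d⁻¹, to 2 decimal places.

18.20 MJ m⁻² d⁻¹

Tmean = (31.3+12.5)/2 = 21.90 °C; ΔT = 18.8
Ra = ET₀ / [0.0023 × 0.408 × (Tmean+17.8) × √ΔT]
   = 2.94 / (0.0023 × 0.408 × 39.70 × 4.3359) = 18.201 MJ m⁻² d⁻¹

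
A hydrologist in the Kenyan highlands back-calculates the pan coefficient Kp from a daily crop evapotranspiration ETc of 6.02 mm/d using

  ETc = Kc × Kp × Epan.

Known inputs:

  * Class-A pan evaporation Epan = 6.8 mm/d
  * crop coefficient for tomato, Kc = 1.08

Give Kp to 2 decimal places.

0.82

ETc = Kc × Kp × Epan  ⇒  Kp = ETc / (Kc × Epan)
Kp = 6.02 / (1.08 × 6.8) = 6.02 / 7.344 = 0.8197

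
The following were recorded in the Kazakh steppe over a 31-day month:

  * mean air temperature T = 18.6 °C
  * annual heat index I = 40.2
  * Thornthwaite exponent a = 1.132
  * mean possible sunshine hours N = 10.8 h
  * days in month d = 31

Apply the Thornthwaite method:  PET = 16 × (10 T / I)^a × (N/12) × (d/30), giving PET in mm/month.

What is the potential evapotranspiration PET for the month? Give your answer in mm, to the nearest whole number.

10T/I = 10 × 18.6 / 40.2 = 4.6269
(10T/I)^a = 4.6269^1.132 = 5.6638
Uncorrected PET = 16 × 5.6638 = 90.621 mm
Correction = (N/12)(d/30) = (10.8/12)(31/30) = 0.9300
PET = 90.621 × 0.9300 = 84.278 mm/month

84 mm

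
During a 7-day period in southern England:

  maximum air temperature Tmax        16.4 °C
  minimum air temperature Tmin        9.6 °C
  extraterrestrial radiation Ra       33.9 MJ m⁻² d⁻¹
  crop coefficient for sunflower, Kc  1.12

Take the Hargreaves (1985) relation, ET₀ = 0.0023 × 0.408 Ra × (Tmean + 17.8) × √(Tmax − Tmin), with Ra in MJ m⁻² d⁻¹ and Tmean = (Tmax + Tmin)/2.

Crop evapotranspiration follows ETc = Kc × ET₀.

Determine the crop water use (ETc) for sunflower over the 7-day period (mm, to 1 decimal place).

20.0 mm

Tmean = (16.4 + 9.6)/2 = 13.00 °C
0.408 Ra = 0.408 × 33.9 = 13.8312 mm/d equivalent
ET₀ = 0.0023 × 13.8312 × (13.00 + 17.8) × √6.8 = 0.0023 × 13.8312 × 30.80 × 2.6077 = 2.5550 mm/d
ETc = Kc × ET₀ = 1.12 × 2.5550 = 2.8616 mm/d
Over 7 days: 2.8616 × 7 = 20.031 mm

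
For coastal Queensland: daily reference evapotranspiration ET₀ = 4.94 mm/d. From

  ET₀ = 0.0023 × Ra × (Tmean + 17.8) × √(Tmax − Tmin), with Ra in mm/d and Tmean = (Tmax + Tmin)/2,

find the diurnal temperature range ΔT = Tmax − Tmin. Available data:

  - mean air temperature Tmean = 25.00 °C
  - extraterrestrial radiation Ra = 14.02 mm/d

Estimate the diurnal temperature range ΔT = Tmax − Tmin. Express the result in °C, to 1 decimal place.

12.8 °C

√ΔT = ET₀ / [0.0023 × Ra × (Tmean+17.8)] = 4.94 / (0.0023 × 14.02 × 42.80) = 3.5794
ΔT = 3.5794² = 12.812 °C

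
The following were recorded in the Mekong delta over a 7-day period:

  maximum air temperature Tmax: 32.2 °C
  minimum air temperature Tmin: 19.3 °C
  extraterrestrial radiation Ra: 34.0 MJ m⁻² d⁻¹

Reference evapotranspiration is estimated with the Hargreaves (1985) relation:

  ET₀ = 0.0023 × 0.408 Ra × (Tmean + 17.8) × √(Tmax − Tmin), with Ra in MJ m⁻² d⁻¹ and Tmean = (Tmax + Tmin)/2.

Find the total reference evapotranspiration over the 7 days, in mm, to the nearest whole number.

Tmean = (32.2 + 19.3)/2 = 25.75 °C
0.408 Ra = 0.408 × 34.0 = 13.8720 mm/d equivalent
ET₀ = 0.0023 × 13.8720 × (25.75 + 17.8) × √12.9 = 0.0023 × 13.8720 × 43.55 × 3.5917 = 4.9906 mm/d
Over 7 days: 4.9906 × 7 = 34.934 mm

35 mm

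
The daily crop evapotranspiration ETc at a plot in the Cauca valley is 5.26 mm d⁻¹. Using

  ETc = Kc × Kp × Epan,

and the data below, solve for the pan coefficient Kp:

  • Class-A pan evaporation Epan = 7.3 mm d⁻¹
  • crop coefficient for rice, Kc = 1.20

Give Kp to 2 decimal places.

0.60

ETc = Kc × Kp × Epan  ⇒  Kp = ETc / (Kc × Epan)
Kp = 5.26 / (1.20 × 7.3) = 5.26 / 8.760 = 0.6005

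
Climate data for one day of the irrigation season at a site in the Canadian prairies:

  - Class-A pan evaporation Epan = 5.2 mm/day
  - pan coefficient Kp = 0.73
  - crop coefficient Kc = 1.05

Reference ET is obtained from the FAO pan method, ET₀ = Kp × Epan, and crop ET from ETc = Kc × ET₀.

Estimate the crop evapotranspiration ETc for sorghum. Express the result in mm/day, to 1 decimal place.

ET₀ = 0.73 × 5.2 = 3.7960 mm/d
ETc = Kc × ET₀ = 1.05 × 3.7960 = 3.9858 mm/d

4.0 mm/day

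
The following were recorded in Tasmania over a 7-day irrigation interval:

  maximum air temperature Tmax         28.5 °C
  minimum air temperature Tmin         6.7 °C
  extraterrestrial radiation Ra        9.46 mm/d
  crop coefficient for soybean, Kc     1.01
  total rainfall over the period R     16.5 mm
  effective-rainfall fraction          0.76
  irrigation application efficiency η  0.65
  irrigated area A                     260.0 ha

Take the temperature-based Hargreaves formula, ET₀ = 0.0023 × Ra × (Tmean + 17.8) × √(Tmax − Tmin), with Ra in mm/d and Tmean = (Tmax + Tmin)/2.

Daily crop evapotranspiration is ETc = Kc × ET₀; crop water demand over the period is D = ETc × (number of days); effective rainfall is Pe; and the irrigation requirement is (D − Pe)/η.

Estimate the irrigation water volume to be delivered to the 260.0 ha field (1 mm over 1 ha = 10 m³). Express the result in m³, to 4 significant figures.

Tmean = (28.5 + 6.7)/2 = 17.60 °C
ET₀ = 0.0023 × 9.46 × (17.60 + 17.8) × √21.8 = 0.0023 × 9.46 × 35.40 × 4.6690 = 3.5962 mm/d
ETc = Kc × ET₀ = 1.01 × 3.5962 = 3.6322 mm/d
Crop demand D = ETc × 7 d = 3.6322 × 7 = 25.425 mm
Pe = 0.76 × 16.5 = 12.540 mm
D − Pe = 25.425 − 12.540 = 12.885 mm
Gross irrigation = 12.885 / 0.65 = 19.823 mm
Volume = 19.823 mm × 260.0 ha × 10 = 51539.8 m³

51540 m³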